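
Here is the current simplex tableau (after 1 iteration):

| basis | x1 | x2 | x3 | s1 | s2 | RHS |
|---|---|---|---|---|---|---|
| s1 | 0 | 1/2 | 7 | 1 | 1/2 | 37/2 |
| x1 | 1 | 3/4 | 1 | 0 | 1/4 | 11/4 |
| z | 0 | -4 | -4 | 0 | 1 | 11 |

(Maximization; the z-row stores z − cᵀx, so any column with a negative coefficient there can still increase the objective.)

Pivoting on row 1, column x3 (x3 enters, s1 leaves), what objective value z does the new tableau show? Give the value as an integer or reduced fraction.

Minimum ratio for x3: (37/2)/7 = 37/14.
z changes by −(z-row coeff of x3)·ratio = −(-4)·(37/14) = 74/7.
New z = 11 + (74/7) = 151/7.

151/7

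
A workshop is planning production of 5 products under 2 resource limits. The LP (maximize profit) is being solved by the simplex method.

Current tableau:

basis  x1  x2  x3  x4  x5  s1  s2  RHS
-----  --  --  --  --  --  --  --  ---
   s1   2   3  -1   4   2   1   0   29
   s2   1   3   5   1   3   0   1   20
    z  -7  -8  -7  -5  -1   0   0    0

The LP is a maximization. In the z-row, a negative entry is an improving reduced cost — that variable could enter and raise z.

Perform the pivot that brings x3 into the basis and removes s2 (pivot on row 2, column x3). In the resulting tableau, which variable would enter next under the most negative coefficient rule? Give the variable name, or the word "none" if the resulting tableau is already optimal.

Pivot element 5. New z-row = old z-row − (-7)·(row 2/5).
Updated z-row coefficients: x1: -28/5, x2: -19/5, x3: 0, x4: -18/5, x5: 16/5, s1: 0, s2: 7/5.
The most negative is -28/5 in column x1, so x1 would enter next.

x1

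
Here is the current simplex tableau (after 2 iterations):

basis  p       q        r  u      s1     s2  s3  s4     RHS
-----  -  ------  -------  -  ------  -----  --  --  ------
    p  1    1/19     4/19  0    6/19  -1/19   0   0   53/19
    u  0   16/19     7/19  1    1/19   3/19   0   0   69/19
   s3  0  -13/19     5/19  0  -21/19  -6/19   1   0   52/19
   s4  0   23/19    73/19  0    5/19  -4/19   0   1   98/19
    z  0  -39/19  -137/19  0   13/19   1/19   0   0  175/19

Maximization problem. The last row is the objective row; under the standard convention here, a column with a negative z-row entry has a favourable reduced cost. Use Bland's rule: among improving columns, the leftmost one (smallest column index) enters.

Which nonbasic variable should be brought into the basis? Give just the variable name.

q

Objective-row coefficients: p: 0, q: -39/19, r: -137/19, u: 0, s1: 13/19, s2: 1/19, s3: 0, s4: 0.
Improving columns: q, r. Bland's rule picks the smallest column index → q.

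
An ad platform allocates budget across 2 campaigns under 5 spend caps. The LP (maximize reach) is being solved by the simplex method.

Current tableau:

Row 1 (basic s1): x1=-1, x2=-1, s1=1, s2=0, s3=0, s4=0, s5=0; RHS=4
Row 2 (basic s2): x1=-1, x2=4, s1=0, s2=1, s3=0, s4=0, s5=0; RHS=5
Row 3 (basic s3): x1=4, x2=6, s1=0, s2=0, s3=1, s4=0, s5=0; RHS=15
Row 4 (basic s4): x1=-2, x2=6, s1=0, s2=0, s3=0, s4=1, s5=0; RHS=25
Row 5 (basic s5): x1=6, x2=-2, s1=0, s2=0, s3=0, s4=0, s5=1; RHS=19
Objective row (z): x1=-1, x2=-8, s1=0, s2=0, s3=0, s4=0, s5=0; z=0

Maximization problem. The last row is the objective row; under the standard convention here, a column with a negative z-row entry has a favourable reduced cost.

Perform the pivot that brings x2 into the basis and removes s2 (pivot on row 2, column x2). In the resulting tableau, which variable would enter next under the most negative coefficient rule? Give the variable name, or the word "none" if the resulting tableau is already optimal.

Pivot element 4. New z-row = old z-row − (-8)·(row 2/4).
Updated z-row coefficients: x1: -3, x2: 0, s1: 0, s2: 2, s3: 0, s4: 0, s5: 0.
The most negative is -3 in column x1, so x1 would enter next.

x1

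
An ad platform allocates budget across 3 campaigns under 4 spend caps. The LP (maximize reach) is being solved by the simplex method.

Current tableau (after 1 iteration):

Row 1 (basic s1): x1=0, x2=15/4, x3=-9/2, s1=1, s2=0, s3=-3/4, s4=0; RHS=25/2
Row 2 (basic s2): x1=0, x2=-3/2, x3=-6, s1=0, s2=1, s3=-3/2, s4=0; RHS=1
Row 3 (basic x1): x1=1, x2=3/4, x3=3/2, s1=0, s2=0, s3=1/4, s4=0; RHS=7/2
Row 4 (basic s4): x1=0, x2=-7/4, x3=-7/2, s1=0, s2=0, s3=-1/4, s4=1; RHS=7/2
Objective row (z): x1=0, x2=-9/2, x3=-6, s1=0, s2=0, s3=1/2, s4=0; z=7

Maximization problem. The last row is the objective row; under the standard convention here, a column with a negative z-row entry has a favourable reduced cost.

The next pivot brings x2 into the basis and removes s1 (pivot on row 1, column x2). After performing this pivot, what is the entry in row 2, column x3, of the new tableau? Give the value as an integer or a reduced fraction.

-39/5

Pivot element is row 1, column x2: 15/4.
Normalize row 1: new (row 1, x3) = (-9/2)/(15/4) = -6/5.
row 2 ← row 2 − (-3/2)·(new row 1): -6 − (-3/2)·(-6/5) = -39/5.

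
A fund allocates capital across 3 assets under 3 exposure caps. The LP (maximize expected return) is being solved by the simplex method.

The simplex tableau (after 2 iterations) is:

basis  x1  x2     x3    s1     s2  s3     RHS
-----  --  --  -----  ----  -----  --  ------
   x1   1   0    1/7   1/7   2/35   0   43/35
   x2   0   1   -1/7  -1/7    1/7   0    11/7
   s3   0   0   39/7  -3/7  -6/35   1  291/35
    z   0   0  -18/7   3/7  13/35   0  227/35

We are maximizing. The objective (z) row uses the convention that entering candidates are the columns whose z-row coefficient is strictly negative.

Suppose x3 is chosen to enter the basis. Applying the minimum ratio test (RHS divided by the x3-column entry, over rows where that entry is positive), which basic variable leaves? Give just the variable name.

s3

Ratios: row 1 (x1): (43/35)/(1/7) = 43/5; row 2 (x2): entry -1/7 ≤ 0, skip; row 3 (s3): (291/35)/(39/7) = 97/65.
Minimum ratio 97/65 is in the s3 row, so s3 leaves.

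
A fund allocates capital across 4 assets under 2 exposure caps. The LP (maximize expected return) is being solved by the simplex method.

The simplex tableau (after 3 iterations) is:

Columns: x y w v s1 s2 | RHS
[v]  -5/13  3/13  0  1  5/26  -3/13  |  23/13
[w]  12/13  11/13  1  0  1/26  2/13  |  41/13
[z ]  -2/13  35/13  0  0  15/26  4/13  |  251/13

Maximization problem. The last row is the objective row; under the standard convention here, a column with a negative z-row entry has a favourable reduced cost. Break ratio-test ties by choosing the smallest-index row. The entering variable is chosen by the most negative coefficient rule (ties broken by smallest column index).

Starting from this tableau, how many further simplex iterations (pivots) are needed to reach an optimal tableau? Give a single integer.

pivot: x in, w out → z = 119/6
No improving column remains; optimal.

1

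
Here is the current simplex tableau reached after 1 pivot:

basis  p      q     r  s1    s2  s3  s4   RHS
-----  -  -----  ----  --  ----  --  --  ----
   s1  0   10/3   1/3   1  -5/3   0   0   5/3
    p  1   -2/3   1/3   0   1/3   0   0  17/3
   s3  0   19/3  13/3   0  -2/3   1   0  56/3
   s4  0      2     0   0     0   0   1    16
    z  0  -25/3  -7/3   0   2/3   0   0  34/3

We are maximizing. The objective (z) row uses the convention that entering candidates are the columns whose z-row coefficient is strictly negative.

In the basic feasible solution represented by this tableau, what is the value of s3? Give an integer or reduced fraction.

s3 is basic (row 3); its value is the RHS of that row: 56/3.

56/3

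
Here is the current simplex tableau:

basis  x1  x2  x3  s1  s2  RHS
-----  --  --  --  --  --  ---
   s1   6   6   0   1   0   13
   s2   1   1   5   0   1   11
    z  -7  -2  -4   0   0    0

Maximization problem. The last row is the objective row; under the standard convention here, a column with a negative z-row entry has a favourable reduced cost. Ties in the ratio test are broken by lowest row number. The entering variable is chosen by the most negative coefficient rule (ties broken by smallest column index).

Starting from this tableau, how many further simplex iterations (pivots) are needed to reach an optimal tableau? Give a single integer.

pivot: x1 in, s1 out → z = 91/6
pivot: x3 in, s2 out → z = 667/30
No improving column remains; optimal.

2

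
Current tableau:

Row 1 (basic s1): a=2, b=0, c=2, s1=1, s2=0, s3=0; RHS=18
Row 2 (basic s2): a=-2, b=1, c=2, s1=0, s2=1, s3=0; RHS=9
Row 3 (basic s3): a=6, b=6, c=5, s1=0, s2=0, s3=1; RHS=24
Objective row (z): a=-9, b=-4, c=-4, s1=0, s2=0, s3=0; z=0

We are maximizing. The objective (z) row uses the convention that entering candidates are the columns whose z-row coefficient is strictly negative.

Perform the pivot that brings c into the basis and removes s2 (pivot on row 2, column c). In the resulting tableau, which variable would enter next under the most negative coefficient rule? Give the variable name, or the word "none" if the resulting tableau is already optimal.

Pivot element 2. New z-row = old z-row − (-4)·(row 2/2).
Updated z-row coefficients: a: -13, b: -2, c: 0, s1: 0, s2: 2, s3: 0.
The most negative is -13 in column a, so a would enter next.

a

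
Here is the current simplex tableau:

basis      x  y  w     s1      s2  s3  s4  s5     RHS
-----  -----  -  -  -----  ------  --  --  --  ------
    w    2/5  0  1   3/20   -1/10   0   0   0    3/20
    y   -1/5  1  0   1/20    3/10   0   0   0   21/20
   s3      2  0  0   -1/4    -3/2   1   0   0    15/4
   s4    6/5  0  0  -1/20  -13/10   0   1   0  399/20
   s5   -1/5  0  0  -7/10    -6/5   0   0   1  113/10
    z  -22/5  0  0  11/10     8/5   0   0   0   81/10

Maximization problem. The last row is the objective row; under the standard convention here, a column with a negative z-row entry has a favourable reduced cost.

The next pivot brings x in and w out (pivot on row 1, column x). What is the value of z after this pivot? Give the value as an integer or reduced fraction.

39/4

Minimum ratio for x: (3/20)/(2/5) = 3/8.
z changes by −(z-row coeff of x)·ratio = −(-22/5)·(3/8) = 33/20.
New z = 81/10 + (33/20) = 39/4.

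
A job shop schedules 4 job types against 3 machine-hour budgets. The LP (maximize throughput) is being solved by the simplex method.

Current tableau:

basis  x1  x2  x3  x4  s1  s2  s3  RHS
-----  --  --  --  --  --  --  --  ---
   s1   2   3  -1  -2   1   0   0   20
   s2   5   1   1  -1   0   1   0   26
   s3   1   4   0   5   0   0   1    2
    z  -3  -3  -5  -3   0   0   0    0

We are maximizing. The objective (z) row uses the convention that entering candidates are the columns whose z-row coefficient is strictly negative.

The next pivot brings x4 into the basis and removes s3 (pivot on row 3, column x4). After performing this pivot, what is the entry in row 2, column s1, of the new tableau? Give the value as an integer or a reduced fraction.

Pivot element is row 3, column x4: 5.
Normalize row 3: new (row 3, s1) = 0/5 = 0.
row 2 ← row 2 − (-1)·(new row 3): 0 − (-1)·0 = 0.

0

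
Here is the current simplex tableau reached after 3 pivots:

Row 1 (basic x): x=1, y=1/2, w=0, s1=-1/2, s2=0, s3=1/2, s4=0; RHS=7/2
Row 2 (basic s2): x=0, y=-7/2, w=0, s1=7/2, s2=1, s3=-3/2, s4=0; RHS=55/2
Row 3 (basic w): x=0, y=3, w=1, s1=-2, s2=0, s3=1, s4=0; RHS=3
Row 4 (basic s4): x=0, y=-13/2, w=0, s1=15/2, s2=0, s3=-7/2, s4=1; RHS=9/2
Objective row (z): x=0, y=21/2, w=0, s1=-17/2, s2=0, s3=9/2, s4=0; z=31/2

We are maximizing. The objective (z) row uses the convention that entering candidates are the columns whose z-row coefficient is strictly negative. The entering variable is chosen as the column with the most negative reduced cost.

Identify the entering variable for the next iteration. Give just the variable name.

Objective-row coefficients: x: 0, y: 21/2, w: 0, s1: -17/2, s2: 0, s3: 9/2, s4: 0.
The most negative is -17/2 in column s1, so s1 enters.

s1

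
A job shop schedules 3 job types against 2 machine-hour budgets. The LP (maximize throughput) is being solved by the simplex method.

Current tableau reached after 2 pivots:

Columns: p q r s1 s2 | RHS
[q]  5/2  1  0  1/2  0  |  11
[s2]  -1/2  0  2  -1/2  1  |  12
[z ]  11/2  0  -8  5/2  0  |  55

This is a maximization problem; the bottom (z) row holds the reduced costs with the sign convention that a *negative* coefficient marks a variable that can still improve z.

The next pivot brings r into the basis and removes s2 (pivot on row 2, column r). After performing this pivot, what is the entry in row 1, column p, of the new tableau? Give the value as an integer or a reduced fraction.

Pivot element is row 2, column r: 2.
Normalize row 2: new (row 2, p) = (-1/2)/2 = -1/4.
row 1 ← row 1 − 0·(new row 2): 5/2 − 0·(-1/4) = 5/2.

5/2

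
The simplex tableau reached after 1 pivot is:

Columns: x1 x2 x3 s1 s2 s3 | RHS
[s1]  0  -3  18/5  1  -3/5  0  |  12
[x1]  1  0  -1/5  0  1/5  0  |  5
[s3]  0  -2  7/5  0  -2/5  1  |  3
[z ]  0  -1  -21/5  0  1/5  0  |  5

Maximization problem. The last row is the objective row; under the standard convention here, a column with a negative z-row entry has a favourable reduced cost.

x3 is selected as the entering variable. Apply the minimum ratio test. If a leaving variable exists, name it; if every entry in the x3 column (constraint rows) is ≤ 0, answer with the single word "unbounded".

s3

Ratios: row 1 (s1): 12/(18/5) = 10/3; row 2 (x1): entry -1/5 ≤ 0, skip; row 3 (s3): 3/(7/5) = 15/7.
Minimum ratio is in the s3 row, so s3 leaves.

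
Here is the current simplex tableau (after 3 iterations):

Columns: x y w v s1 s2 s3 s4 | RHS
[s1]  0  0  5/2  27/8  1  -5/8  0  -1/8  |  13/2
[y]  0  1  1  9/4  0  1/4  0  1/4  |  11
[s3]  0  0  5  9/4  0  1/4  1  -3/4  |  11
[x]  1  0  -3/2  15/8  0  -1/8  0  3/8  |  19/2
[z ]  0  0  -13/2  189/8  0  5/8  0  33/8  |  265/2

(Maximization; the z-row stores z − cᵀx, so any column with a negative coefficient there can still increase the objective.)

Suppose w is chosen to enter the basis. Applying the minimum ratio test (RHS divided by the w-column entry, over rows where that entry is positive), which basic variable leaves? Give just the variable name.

s3

Ratios: row 1 (s1): (13/2)/(5/2) = 13/5; row 2 (y): 11/1 = 11; row 3 (s3): 11/5 = 11/5; row 4 (x): entry -3/2 ≤ 0, skip.
Minimum ratio 11/5 is in the s3 row, so s3 leaves.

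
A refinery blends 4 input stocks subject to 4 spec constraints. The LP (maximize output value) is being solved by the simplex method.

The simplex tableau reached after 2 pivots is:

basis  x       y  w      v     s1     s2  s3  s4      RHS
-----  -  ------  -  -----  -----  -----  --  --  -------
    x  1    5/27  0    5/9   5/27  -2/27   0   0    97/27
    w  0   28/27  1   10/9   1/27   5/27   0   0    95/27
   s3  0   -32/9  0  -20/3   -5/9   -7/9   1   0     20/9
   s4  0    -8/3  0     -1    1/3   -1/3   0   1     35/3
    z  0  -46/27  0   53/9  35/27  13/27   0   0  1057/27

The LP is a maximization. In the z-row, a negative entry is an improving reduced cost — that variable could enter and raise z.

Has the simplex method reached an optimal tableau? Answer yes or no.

no

Column y has objective-row coefficient -46/27, which is negative; an improving pivot exists, so not yet optimal.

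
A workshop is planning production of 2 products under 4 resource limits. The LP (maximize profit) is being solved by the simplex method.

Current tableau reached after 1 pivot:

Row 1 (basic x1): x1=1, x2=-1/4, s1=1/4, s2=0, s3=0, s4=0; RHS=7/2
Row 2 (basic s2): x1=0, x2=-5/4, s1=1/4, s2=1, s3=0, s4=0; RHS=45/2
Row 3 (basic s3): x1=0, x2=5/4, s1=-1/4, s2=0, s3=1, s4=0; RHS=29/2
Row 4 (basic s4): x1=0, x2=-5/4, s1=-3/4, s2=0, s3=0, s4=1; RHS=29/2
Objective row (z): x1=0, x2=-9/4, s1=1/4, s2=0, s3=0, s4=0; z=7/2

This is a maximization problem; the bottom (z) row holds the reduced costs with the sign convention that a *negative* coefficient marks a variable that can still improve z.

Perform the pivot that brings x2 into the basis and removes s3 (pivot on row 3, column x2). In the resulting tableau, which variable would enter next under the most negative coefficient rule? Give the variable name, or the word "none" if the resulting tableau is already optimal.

Pivot element 5/4. New z-row = old z-row − (-9/4)·(row 3/(5/4)).
Updated z-row coefficients: x1: 0, x2: 0, s1: -1/5, s2: 0, s3: 9/5, s4: 0.
The most negative is -1/5 in column s1, so s1 would enter next.

s1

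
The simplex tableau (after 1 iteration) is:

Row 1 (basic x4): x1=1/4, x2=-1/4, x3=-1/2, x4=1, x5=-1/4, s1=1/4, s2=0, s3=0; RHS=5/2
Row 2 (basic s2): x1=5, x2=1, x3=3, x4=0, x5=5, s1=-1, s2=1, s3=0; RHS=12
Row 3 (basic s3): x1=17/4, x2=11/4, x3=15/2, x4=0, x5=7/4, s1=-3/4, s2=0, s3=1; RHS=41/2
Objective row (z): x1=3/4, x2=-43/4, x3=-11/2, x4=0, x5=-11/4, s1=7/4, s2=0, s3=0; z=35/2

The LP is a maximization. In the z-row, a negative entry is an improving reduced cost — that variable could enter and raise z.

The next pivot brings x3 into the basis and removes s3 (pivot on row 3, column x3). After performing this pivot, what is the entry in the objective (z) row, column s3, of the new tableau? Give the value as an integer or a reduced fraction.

Pivot element is row 3, column x3: 15/2.
Normalize row 3: new (row 3, s3) = 1/(15/2) = 2/15.
z-row ← z-row − (-11/2)·(new row 3): 0 − (-11/2)·(2/15) = 11/15.

11/15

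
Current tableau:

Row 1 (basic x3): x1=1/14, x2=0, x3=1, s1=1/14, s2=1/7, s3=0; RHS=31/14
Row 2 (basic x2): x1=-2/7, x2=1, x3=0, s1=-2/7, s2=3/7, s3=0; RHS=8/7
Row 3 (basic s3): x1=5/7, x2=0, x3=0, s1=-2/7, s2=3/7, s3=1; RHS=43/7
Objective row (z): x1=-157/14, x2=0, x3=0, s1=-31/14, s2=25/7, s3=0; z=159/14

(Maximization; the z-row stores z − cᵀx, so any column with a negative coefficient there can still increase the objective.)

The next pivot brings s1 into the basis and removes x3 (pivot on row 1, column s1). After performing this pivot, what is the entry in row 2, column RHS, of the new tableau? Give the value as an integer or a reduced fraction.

Pivot element is row 1, column s1: 1/14.
Normalize row 1: new (row 1, RHS) = (31/14)/(1/14) = 31.
row 2 ← row 2 − (-2/7)·(new row 1): 8/7 − (-2/7)·31 = 10.

10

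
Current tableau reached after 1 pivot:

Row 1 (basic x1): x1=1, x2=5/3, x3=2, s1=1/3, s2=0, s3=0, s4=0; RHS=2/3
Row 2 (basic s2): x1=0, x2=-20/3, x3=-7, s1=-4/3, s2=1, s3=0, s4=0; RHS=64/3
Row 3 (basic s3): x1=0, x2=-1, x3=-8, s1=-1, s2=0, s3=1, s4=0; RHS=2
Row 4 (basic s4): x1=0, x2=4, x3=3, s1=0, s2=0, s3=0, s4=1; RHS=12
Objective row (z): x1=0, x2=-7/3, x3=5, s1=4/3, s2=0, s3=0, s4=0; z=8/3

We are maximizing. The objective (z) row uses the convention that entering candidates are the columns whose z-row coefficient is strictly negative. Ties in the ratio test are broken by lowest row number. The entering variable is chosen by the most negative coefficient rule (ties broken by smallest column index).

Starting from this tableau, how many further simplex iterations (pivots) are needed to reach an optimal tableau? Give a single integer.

1

pivot: x2 in, x1 out → z = 18/5
No improving column remains; optimal.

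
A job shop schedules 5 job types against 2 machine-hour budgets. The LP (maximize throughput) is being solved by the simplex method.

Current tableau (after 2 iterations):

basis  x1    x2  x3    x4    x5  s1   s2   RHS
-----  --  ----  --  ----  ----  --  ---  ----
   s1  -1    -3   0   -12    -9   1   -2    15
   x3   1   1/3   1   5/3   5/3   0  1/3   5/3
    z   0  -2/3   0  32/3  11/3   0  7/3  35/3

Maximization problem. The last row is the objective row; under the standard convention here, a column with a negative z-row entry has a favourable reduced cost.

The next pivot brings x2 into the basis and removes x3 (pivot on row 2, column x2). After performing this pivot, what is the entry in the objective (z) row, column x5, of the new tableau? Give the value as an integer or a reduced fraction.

7

Pivot element is row 2, column x2: 1/3.
Normalize row 2: new (row 2, x5) = (5/3)/(1/3) = 5.
z-row ← z-row − (-2/3)·(new row 2): 11/3 − (-2/3)·5 = 7.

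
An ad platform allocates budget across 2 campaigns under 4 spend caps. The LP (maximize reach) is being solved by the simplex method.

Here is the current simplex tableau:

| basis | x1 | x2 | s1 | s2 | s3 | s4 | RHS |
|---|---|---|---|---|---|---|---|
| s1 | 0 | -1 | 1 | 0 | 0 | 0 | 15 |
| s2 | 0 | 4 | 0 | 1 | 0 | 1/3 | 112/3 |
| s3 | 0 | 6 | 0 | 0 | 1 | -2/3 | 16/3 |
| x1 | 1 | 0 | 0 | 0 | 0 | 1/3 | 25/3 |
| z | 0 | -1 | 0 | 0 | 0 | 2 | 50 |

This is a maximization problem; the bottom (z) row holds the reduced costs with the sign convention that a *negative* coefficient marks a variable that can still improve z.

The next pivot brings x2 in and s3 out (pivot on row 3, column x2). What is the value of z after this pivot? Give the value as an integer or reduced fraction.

458/9

Minimum ratio for x2: (16/3)/6 = 8/9.
z changes by −(z-row coeff of x2)·ratio = −(-1)·(8/9) = 8/9.
New z = 50 + (8/9) = 458/9.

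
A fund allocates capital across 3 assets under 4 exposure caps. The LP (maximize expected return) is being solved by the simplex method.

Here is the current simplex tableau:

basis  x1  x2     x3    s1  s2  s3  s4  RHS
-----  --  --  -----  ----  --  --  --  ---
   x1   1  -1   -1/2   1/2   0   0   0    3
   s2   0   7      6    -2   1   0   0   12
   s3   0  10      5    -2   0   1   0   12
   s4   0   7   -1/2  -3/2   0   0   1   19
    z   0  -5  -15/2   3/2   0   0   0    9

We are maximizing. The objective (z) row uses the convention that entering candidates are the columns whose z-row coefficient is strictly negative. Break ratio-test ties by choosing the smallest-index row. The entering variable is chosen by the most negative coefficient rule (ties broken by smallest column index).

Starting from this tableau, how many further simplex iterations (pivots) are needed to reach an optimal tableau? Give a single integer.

pivot: x3 in, s2 out → z = 24
pivot: s1 in, x1 out → z = 36
No improving column remains; optimal.

2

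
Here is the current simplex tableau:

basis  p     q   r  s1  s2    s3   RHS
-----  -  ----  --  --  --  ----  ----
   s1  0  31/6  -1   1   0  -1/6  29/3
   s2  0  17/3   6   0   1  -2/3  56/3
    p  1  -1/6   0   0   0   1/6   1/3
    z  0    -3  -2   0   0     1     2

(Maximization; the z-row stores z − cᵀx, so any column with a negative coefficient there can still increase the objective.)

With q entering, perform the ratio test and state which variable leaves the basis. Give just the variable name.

s1

Ratios: row 1 (s1): (29/3)/(31/6) = 58/31; row 2 (s2): (56/3)/(17/3) = 56/17; row 3 (p): entry -1/6 ≤ 0, skip.
Minimum ratio 58/31 is in the s1 row, so s1 leaves.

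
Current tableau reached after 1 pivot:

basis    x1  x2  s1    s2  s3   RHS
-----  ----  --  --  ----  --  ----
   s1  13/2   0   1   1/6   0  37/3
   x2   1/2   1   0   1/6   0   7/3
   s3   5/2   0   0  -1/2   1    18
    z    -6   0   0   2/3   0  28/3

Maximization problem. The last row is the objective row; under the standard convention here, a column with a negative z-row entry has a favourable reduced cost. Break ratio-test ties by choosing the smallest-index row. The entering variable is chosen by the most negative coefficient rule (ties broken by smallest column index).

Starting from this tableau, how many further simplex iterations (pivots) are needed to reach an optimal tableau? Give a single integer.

1

pivot: x1 in, s1 out → z = 808/39
No improving column remains; optimal.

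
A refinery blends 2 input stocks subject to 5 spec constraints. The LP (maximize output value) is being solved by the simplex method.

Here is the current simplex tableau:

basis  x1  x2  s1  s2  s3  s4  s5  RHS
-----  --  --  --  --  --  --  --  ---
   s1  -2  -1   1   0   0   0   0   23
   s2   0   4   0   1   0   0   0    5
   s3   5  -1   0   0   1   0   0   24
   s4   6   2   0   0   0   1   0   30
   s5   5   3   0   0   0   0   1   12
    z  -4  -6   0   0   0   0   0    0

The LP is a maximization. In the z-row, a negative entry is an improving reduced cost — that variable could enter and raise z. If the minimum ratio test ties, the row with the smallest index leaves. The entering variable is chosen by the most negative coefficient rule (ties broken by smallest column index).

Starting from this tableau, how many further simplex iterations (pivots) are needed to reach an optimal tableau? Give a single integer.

pivot: x2 in, s2 out → z = 15/2
pivot: x1 in, s5 out → z = 141/10
No improving column remains; optimal.

2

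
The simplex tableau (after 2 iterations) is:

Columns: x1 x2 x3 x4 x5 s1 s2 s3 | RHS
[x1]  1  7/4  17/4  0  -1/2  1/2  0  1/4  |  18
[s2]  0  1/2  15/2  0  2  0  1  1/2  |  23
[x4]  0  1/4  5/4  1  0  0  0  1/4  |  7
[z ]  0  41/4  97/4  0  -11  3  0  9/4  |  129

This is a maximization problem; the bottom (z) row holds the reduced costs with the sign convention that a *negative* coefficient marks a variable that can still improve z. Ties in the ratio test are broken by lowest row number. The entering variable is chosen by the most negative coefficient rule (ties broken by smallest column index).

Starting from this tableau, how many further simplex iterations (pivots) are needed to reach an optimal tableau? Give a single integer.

pivot: x5 in, s2 out → z = 511/2
No improving column remains; optimal.

1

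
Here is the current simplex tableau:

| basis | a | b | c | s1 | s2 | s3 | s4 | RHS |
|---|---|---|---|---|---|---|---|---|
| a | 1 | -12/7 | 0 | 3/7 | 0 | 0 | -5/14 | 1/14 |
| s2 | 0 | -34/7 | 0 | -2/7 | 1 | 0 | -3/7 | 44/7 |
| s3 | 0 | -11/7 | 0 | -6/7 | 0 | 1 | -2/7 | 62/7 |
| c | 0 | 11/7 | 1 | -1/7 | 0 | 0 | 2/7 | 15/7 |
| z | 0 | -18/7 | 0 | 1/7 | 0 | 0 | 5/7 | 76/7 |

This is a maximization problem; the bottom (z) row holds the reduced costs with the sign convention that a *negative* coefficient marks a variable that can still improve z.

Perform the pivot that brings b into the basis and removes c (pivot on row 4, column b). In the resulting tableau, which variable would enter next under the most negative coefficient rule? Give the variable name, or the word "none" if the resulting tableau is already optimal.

Pivot element 11/7. New z-row = old z-row − (-18/7)·(row 4/(11/7)).
Updated z-row coefficients: a: 0, b: 0, c: 18/11, s1: -1/11, s2: 0, s3: 0, s4: 13/11.
The most negative is -1/11 in column s1, so s1 would enter next.

s1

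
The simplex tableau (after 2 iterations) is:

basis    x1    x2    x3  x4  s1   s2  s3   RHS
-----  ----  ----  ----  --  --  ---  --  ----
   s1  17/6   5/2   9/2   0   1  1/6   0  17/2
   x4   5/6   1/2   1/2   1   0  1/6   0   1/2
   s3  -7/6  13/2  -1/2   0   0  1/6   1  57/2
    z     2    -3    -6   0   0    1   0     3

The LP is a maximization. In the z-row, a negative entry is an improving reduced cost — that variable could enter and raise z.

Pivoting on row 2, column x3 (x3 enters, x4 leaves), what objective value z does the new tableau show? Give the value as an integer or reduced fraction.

Minimum ratio for x3: (1/2)/(1/2) = 1.
z changes by −(z-row coeff of x3)·ratio = −(-6)·1 = 6.
New z = 3 + 6 = 9.

9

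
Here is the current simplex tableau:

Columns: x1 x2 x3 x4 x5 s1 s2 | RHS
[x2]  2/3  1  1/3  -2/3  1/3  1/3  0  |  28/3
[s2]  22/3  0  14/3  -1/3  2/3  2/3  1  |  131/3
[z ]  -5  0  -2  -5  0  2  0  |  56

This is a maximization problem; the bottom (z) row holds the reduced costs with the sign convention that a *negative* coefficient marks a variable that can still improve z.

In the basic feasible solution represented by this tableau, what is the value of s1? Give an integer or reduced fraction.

s1 is nonbasic (not in the basis column), so its value in the current BFS is 0.

0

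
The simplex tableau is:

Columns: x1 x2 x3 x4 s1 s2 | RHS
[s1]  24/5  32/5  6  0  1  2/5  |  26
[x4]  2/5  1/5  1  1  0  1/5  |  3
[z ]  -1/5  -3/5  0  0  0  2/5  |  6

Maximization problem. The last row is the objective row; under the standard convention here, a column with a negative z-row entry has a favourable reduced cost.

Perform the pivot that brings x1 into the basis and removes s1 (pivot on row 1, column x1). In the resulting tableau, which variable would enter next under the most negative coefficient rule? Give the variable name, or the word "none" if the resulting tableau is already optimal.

Pivot element 24/5. New z-row = old z-row − (-1/5)·(row 1/(24/5)).
Updated z-row coefficients: x1: 0, x2: -1/3, x3: 1/4, x4: 0, s1: 1/24, s2: 5/12.
The most negative is -1/3 in column x2, so x2 would enter next.

x2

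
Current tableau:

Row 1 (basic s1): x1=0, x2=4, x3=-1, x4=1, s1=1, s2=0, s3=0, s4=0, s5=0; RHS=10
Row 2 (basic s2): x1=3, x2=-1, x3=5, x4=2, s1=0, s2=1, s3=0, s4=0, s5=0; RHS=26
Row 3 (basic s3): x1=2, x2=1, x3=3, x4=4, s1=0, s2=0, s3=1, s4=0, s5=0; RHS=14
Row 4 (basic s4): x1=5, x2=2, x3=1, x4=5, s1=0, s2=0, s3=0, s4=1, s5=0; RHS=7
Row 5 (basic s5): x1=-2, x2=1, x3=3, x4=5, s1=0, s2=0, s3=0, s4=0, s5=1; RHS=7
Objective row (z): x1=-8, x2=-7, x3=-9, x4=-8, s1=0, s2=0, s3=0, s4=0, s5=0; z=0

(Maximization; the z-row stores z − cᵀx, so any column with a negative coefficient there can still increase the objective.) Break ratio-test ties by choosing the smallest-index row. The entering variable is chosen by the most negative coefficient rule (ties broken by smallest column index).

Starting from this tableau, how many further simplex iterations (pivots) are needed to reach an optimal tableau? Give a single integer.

2

pivot: x3 in, s5 out → z = 21
pivot: x1 in, s4 out → z = 553/17
No improving column remains; optimal.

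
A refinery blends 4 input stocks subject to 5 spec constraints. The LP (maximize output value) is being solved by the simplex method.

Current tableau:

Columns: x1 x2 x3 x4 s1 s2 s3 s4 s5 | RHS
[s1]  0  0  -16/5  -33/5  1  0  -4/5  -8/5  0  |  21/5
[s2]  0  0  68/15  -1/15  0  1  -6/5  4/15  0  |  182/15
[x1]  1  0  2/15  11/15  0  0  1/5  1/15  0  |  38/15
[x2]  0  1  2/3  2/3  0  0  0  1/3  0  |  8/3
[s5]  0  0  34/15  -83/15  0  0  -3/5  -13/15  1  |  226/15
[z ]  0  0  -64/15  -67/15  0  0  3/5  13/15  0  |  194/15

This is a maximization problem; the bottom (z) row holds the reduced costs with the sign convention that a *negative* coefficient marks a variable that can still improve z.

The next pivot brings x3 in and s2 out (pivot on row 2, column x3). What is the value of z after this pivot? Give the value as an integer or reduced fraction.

Minimum ratio for x3: (182/15)/(68/15) = 91/34.
z changes by −(z-row coeff of x3)·ratio = −(-64/15)·(91/34) = 2912/255.
New z = 194/15 + (2912/255) = 414/17.

414/17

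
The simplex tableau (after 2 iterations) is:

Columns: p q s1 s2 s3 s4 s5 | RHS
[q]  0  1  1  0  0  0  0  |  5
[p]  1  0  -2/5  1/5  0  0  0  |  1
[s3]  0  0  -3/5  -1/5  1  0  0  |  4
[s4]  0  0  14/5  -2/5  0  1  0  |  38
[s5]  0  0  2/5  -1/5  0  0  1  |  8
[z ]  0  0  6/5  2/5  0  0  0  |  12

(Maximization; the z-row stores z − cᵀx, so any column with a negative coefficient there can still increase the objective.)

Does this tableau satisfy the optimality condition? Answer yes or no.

No objective-row coefficient is strictly negative, so no entering variable exists; the tableau is optimal.

yes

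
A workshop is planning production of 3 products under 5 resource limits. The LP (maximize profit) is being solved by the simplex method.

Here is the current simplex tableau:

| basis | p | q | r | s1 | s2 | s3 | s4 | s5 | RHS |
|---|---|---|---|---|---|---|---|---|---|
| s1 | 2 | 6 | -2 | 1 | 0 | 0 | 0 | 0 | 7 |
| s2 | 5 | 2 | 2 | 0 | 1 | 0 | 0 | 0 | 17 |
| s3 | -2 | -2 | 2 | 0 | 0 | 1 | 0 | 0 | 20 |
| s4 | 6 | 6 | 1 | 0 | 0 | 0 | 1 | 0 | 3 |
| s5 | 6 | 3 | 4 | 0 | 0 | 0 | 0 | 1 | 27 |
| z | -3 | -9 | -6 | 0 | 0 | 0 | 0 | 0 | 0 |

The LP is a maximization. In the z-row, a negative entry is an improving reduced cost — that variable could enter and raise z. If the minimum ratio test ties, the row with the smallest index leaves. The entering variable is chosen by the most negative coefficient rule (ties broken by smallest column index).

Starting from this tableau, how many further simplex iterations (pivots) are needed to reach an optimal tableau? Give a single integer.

2

pivot: q in, s4 out → z = 9/2
pivot: r in, q out → z = 18
No improving column remains; optimal.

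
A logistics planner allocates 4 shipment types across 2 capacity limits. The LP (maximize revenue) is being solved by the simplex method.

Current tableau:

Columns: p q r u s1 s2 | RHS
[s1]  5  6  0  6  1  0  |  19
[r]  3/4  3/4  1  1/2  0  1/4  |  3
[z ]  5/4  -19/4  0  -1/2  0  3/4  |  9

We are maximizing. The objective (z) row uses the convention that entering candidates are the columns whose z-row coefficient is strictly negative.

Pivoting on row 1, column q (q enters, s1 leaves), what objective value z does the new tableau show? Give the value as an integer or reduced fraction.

577/24

Minimum ratio for q: 19/6 = 19/6.
z changes by −(z-row coeff of q)·ratio = −(-19/4)·(19/6) = 361/24.
New z = 9 + (361/24) = 577/24.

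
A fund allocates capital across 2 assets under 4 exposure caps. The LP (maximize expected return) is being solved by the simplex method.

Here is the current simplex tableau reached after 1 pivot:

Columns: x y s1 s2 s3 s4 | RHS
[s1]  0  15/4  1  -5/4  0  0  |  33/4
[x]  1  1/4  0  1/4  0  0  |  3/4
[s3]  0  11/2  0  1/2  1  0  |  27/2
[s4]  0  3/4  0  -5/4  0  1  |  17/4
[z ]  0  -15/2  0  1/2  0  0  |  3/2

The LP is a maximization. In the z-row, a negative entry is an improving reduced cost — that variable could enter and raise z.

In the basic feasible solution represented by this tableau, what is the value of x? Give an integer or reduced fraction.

x is basic (row 2); its value is the RHS of that row: 3/4.

3/4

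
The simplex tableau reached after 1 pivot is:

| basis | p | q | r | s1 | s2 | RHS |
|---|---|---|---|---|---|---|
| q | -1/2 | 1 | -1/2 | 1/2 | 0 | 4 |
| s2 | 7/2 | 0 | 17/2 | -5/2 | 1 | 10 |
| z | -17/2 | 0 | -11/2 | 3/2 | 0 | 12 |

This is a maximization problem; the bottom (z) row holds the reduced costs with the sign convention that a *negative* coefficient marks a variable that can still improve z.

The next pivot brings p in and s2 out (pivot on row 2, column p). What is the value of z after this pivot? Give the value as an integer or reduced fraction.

254/7

Minimum ratio for p: 10/(7/2) = 20/7.
z changes by −(z-row coeff of p)·ratio = −(-17/2)·(20/7) = 170/7.
New z = 12 + (170/7) = 254/7.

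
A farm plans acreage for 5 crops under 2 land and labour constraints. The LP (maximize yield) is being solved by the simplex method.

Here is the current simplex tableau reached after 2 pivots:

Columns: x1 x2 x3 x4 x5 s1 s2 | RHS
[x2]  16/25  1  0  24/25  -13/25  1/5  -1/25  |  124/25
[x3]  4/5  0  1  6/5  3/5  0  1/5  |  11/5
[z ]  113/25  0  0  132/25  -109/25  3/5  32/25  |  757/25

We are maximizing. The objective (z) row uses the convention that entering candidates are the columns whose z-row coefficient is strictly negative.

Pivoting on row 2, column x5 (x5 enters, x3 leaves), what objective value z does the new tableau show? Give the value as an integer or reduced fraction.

Minimum ratio for x5: (11/5)/(3/5) = 11/3.
z changes by −(z-row coeff of x5)·ratio = −(-109/25)·(11/3) = 1199/75.
New z = 757/25 + (1199/75) = 694/15.

694/15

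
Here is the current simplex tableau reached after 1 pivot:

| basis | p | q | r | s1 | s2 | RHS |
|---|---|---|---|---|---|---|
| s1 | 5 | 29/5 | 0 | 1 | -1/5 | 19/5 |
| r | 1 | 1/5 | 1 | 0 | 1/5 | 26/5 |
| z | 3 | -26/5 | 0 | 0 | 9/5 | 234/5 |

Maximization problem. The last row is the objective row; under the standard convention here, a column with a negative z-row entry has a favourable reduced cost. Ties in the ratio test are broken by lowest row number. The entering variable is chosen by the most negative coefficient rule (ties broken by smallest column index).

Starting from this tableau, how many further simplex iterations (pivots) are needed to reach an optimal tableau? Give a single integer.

1

pivot: q in, s1 out → z = 1456/29
No improving column remains; optimal.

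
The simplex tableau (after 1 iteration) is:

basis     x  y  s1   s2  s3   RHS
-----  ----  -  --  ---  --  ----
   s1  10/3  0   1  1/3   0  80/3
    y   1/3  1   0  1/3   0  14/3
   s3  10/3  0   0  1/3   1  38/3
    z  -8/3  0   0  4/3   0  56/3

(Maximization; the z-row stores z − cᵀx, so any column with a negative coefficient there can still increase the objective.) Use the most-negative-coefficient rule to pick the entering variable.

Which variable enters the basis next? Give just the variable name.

x

Objective-row coefficients: x: -8/3, y: 0, s1: 0, s2: 4/3, s3: 0.
The most negative is -8/3 in column x, so x enters.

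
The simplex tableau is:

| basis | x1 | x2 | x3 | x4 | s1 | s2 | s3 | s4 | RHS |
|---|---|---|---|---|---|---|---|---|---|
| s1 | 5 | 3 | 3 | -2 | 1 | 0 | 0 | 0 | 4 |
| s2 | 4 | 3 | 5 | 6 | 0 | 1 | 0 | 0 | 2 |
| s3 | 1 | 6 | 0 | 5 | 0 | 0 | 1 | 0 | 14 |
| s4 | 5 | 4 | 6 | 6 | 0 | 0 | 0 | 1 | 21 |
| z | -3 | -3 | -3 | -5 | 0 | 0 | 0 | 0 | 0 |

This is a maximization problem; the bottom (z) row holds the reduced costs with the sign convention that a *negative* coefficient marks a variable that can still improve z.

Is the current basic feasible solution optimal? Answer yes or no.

no

Column x1 has objective-row coefficient -3, which is negative; an improving pivot exists, so not yet optimal.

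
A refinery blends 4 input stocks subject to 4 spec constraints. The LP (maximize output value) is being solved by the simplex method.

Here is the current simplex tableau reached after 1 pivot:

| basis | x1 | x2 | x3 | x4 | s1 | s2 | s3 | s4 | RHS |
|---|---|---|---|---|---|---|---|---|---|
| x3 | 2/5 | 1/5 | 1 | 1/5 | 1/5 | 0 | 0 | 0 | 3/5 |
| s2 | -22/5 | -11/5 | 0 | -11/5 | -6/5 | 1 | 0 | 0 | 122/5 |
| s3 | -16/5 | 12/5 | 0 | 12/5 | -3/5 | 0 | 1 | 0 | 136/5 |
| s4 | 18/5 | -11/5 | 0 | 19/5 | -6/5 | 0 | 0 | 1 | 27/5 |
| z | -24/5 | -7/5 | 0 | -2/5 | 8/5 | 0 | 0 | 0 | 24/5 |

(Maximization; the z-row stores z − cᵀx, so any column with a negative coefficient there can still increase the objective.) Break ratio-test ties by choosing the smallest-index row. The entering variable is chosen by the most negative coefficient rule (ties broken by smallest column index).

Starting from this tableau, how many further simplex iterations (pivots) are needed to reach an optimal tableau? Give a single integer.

pivot: x1 in, x3 out → z = 12
No improving column remains; optimal.

1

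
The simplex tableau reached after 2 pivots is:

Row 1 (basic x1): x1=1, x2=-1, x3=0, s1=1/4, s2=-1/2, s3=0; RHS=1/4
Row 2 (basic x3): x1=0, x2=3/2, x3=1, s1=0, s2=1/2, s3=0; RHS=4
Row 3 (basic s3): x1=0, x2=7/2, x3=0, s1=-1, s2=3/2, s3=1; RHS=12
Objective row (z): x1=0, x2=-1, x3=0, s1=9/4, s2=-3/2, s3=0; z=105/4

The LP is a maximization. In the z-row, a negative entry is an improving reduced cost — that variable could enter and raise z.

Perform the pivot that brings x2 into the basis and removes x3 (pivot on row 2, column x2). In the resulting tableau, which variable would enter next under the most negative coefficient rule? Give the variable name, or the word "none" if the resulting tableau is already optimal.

Pivot element 3/2. New z-row = old z-row − (-1)·(row 2/(3/2)).
Updated z-row coefficients: x1: 0, x2: 0, x3: 2/3, s1: 9/4, s2: -7/6, s3: 0.
The most negative is -7/6 in column s2, so s2 would enter next.

s2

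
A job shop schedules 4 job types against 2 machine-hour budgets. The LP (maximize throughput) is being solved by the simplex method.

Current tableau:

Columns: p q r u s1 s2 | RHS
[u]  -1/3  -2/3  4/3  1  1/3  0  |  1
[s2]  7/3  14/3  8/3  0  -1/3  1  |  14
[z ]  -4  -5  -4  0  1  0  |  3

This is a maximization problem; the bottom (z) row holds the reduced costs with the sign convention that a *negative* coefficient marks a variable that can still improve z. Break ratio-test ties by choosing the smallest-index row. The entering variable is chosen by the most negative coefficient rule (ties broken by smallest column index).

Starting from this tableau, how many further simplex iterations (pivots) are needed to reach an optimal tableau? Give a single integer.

2

pivot: q in, s2 out → z = 18
pivot: p in, q out → z = 27
No improving column remains; optimal.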